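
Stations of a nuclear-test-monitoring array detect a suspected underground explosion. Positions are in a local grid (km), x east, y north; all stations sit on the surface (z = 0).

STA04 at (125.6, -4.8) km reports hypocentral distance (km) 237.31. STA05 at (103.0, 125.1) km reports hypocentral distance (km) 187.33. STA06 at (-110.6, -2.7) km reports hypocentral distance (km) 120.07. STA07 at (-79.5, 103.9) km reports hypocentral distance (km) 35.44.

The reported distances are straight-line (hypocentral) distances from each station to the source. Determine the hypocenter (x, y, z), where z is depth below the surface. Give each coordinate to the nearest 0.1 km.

Each station gives a sphere (x−x_i)² + (y−y_i)² + z² = d_i² (stations at z=0).
Subtracting the STA04 sphere from STA05 and STA06: z² cancels, leaving linear equations in x and y:
-45.2 x + 259.8 y = 31684.12
-472.4 x + 4.2 y = 38340.48
Solving: x ≈ -80.201, y ≈ 108.002 km (keep extra digits for the depth step; rounded: -80.2, 108.0).
Then from the STA04 sphere: z² = 237.31² − (x − 125.6)² − (y + 4.8)² with x = -80.201, y = 108.002, so z ≈ 35.181 ≈ 35.2 km.
Check against STA07 (with the unrounded solution): distance 35.43 ≈ 35.44 km. ✓

x ≈ -80.2 km, y ≈ 108.0 km, depth ≈ 35.2 km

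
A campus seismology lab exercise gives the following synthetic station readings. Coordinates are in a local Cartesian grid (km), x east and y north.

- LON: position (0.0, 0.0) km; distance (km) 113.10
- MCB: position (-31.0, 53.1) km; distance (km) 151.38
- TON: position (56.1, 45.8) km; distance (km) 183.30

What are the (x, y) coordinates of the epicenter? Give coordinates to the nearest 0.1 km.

(-60.9, -95.3)

Circle about each station: x² + y² = 113.10²; (x + 31.0)² + (y − 53.1)² = 151.38²; (x − 56.1)² + (y − 45.8)² = 183.30².
Subtracting pairs of circle equations eliminates x²+y² and gives linear equations (the radical axes):
-62.0 x + 106.2 y = -6343.68
112.2 x + 91.6 y = -15562.43
Solving the 2×2 system: x ≈ -60.9, y ≈ -95.3 km.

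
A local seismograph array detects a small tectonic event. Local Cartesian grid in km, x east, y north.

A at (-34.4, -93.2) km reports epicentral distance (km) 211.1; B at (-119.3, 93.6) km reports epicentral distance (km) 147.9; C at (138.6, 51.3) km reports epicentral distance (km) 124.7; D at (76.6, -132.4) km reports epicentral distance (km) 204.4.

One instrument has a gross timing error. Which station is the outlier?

Solve using three stations at a time. Using A, B, C (subtract circle equations pairwise → linear system) gives (x, y) ≈ (27.8, 108.5).
Distances from that point to each station vs reported:
  A: calculated 211.1 vs reported 211.1 → residual 0.0 km
  B: calculated 147.9 vs reported 147.9 → residual 0.0 km
  C: calculated 124.7 vs reported 124.7 → residual 0.0 km
  D: calculated 245.8 vs reported 204.4 → residual 41.4 km
A, B, C are mutually consistent (residuals ≈ 0); D is off by 41.4 km.

D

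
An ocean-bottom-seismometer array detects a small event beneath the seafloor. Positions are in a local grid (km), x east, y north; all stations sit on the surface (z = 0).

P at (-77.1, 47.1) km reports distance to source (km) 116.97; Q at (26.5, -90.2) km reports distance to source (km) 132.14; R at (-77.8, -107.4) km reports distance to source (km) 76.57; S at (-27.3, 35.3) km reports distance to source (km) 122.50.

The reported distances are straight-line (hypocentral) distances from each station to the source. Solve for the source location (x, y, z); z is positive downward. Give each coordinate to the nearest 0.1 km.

(-88.4, -55.4, 55.2)

Each station gives a sphere (x−x_i)² + (y−y_i)² + z² = d_i² (stations at z=0).
Subtracting the P sphere from Q and R: z² cancels, leaving linear equations in x and y:
207.2 x − 274.6 y = -3103.53
-1.4 x − 309.0 y = 17243.80
Solving: x ≈ -88.406, y ≈ -55.405 km (keep extra digits for the depth step; rounded: -88.4, -55.4).
Then from the P sphere: z² = 116.97² − (x + 77.1)² − (y − 47.1)² with x = -88.406, y = -55.405, so z ≈ 55.199 ≈ 55.2 km.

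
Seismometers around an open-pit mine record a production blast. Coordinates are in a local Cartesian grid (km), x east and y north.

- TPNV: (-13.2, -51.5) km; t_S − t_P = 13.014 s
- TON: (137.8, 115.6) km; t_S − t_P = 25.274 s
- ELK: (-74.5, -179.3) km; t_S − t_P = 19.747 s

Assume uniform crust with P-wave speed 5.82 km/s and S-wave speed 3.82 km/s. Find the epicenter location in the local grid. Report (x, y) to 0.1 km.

Distance from S−P lag: d = Δt · v_P v_S / (v_P − v_S) = Δt · (5.82·3.82)/(5.82−3.82) ≈ 11.1162·Δt.
So d_TPNV = 144.67, d_TON = 280.95, d_ELK = 219.51 km.
Circle about each station: (x + 13.2)² + (y + 51.5)² = 144.67²; (x − 137.8)² + (y − 115.6)² = 280.95²; (x + 74.5)² + (y + 179.3)² = 219.51².
Subtracting the TPNV equation from the TON and ELK equations removes the quadratic terms:
302.0 x + 334.2 y = -28477.78
-122.6 x − 255.6 y = 7617.02
Solving the 2×2 system: x ≈ -130.7, y ≈ 32.9 km.
Check against TPNV (with the unrounded x, y): √((x + 13.2)²+(y + 51.5)²) = 144.65 ≈ 144.67 km. ✓

x ≈ -130.7 km, y ≈ 32.9 km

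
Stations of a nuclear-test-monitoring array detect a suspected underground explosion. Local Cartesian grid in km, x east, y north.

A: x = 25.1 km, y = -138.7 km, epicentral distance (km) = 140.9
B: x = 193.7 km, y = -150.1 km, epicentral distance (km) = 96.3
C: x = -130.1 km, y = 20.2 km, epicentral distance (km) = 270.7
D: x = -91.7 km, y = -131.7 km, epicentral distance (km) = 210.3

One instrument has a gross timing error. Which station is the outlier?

A

Solve using three stations at a time. Using B, C, D (subtract circle equations pairwise → linear system) gives (x, y) ≈ (115.2, -94.2).
Distances from that point to each station vs reported:
  A: calculated 100.5 vs reported 140.9 → residual 40.4 km
  B: calculated 96.3 vs reported 96.3 → residual 0.0 km
  C: calculated 270.7 vs reported 270.7 → residual 0.0 km
  D: calculated 210.3 vs reported 210.3 → residual 0.0 km
B, C, D are mutually consistent (residuals ≈ 0); A is off by 40.4 km.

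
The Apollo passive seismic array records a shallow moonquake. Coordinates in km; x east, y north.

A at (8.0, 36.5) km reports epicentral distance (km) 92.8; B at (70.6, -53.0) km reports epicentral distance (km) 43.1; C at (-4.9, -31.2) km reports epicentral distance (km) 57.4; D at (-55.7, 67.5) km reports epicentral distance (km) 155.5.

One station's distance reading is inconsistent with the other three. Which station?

B

Solve using three stations at a time. Using A, C, D (subtract circle equations pairwise → linear system) gives (x, y) ≈ (50.7, -46.0).
Distances from that point to each station vs reported:
  A: calculated 92.9 vs reported 92.8 → residual 0.1 km
  B: calculated 21.1 vs reported 43.1 → residual 22.0 km
  C: calculated 57.5 vs reported 57.4 → residual 0.1 km
  D: calculated 155.5 vs reported 155.5 → residual 0.0 km
A, C, D are mutually consistent (residuals ≈ 0); B is off by 22.0 km.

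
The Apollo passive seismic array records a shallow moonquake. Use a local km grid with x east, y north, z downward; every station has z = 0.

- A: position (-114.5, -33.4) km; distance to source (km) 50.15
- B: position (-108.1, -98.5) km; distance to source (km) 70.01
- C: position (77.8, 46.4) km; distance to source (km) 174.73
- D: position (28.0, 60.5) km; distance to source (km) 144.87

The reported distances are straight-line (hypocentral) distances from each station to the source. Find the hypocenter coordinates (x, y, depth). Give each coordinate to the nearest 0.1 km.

Each station gives a sphere (x−x_i)² + (y−y_i)² + z² = d_i² (stations at z=0).
Subtracting the A sphere from B and C: z² cancels, leaving linear equations in x and y:
12.8 x − 130.2 y = 4775.67
384.6 x + 159.6 y = -34035.56
Solving: x ≈ -70.403, y ≈ -43.601 km (keep extra digits for the depth step; rounded: -70.4, -43.6).
Then from the A sphere: z² = 50.15² − (x + 114.5)² − (y + 33.4)² with x = -70.403, y = -43.601, so z ≈ 21.597 ≈ 21.6 km.

x ≈ -70.4 km, y ≈ -43.6 km, depth ≈ 21.6 km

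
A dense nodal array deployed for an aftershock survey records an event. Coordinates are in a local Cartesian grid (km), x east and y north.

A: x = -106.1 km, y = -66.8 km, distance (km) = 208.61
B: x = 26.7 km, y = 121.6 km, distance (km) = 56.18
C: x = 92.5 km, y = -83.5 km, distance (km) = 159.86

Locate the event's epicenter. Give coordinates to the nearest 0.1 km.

Circle about each station: (x + 106.1)² + (y + 66.8)² = 208.61²; (x − 26.7)² + (y − 121.6)² = 56.18²; (x − 92.5)² + (y + 83.5)² = 159.86².
Subtracting pairs of circle equations eliminates x²+y² and gives linear equations (the radical axes):
265.6 x + 376.8 y = 40141.94
397.2 x − 33.4 y = 17771.96
Solving the 2×2 system: x ≈ 50.7, y ≈ 70.8 km.

50.7 km east, 70.8 km north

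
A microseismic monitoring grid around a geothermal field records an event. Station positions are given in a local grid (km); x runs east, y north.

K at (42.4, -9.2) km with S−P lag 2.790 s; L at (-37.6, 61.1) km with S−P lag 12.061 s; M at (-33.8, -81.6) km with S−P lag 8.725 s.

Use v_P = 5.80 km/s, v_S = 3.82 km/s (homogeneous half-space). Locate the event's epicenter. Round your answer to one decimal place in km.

Distance from S−P lag: d = Δt · v_P v_S / (v_P − v_S) = Δt · (5.80·3.82)/(5.80−3.82) ≈ 11.1899·Δt.
So d_K = 31.22, d_L = 134.96, d_M = 97.63 km.
Circle about each station: (x − 42.4)² + (y + 9.2)² = 31.22²; (x + 37.6)² + (y − 61.1)² = 134.96²; (x + 33.8)² + (y + 81.6)² = 97.63².
Subtracting pairs of circle equations eliminates x²+y² and gives linear equations (the radical axes):
-160.0 x + 140.6 y = -13974.94
-152.4 x − 144.8 y = -2638.33
Solving the 2×2 system: x ≈ 53.7, y ≈ -38.3 km.
Check against K (with the unrounded x, y): √((x − 42.4)²+(y + 9.2)²) = 31.21 ≈ 31.22 km. ✓

x ≈ 53.7 km, y ≈ -38.3 km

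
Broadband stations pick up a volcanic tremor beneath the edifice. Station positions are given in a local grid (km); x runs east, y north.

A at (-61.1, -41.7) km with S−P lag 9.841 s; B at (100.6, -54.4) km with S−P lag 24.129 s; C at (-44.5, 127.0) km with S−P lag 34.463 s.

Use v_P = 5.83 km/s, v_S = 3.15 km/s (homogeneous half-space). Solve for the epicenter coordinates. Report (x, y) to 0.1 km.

Distance from S−P lag: d = Δt · v_P v_S / (v_P − v_S) = Δt · (5.83·3.15)/(5.83−3.15) ≈ 6.8524·Δt.
So d_A = 67.43, d_B = 165.34, d_C = 236.16 km.
Circle about each station: (x + 61.1)² + (y + 41.7)² = 67.43²; (x − 100.6)² + (y + 54.4)² = 165.34²; (x + 44.5)² + (y − 127.0)² = 236.16².
Subtracting the A equation from the B and C equations removes the quadratic terms:
323.4 x − 25.4 y = -15182.89
33.2 x + 337.4 y = -38587.59
Solving the 2×2 system: x ≈ -55.5, y ≈ -108.9 km.

-55.5 km east, -108.9 km north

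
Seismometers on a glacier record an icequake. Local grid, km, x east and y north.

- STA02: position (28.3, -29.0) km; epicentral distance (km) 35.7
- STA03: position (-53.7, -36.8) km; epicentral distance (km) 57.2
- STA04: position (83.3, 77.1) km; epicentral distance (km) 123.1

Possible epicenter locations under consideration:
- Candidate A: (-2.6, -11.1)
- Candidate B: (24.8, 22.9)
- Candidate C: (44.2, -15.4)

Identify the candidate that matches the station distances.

For each candidate, compare |candidate − station| to the reported distance:
Candidate A: residuals STA02 0.0, STA03 0.0, STA04 0.0 → max 0.0 km
Candidate B: residuals STA02 16.3, STA03 41.4, STA04 43.4 → max 43.4 km
Candidate C: residuals STA02 14.8, STA03 43.0, STA04 22.7 → max 43.0 km
Only Candidate A has all residuals ≈ 0.

Candidate A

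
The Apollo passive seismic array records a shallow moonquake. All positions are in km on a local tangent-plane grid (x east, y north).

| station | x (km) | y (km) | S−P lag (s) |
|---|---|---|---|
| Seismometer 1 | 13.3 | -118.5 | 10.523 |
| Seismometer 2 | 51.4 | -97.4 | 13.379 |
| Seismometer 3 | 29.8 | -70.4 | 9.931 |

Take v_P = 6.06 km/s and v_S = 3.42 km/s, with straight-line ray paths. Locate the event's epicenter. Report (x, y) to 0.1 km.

x ≈ -47.8 km, y ≈ -62.9 km

Distance from S−P lag: d = Δt · v_P v_S / (v_P − v_S) = Δt · (6.06·3.42)/(6.06−3.42) ≈ 7.8505·Δt.
So d_Seismometer 1 = 82.61, d_Seismometer 2 = 105.03, d_Seismometer 3 = 77.96 km.
Circle about each station: (x − 13.3)² + (y + 118.5)² = 82.61²; (x − 51.4)² + (y + 97.4)² = 105.03²; (x − 29.8)² + (y + 70.4)² = 77.96².
Subtracting pairs of circle equations eliminates x²+y² and gives linear equations (the radical axes):
76.2 x + 42.2 y = -6297.31
33.0 x + 96.2 y = -7628.29
Solving the 2×2 system: x ≈ -47.8, y ≈ -62.9 km.
Check against Seismometer 1 (with the unrounded x, y): √((x − 13.3)²+(y + 118.5)²) = 82.62 ≈ 82.61 km. ✓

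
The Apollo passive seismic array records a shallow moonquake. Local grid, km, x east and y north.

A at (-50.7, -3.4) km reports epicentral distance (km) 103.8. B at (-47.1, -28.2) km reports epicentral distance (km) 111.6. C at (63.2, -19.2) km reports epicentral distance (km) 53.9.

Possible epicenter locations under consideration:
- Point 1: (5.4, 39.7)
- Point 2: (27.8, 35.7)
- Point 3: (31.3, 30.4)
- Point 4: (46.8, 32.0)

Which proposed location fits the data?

For each candidate, compare |candidate − station| to the reported distance:
Point 1: residuals A 33.1, B 25.8, C 28.6 → max 33.1 km
Point 2: residuals A 16.1, B 13.1, C 11.4 → max 16.1 km
Point 3: residuals A 15.1, B 13.7, C 5.1 → max 15.1 km
Point 4: residuals A 0.1, B 0.1, C 0.1 → max 0.1 km
Only Point 4 has all residuals ≈ 0.

Point 4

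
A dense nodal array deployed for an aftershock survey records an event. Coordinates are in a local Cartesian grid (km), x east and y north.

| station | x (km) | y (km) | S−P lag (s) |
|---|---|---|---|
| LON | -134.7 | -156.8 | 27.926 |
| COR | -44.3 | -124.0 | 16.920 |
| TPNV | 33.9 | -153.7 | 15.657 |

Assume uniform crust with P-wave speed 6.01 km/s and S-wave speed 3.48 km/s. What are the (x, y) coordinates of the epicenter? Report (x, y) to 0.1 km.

55.6 km east, -26.1 km north

Distance from S−P lag: d = Δt · v_P v_S / (v_P − v_S) = Δt · (6.01·3.48)/(6.01−3.48) ≈ 8.2667·Δt.
So d_LON = 230.86, d_COR = 139.87, d_TPNV = 129.43 km.
Circle about each station: (x + 134.7)² + (y + 156.8)² = 230.86²; (x + 44.3)² + (y + 124.0)² = 139.87²; (x − 33.9)² + (y + 153.7)² = 129.43².
Subtracting the LON equation from the COR and TPNV equations removes the quadratic terms:
180.8 x + 65.6 y = 8340.88
337.2 x + 6.2 y = 18586.78
Solving the 2×2 system: x ≈ 55.6, y ≈ -26.1 km.
Check against LON (with the unrounded x, y): √((x + 134.7)²+(y + 156.8)²) = 230.86 ≈ 230.86 km. ✓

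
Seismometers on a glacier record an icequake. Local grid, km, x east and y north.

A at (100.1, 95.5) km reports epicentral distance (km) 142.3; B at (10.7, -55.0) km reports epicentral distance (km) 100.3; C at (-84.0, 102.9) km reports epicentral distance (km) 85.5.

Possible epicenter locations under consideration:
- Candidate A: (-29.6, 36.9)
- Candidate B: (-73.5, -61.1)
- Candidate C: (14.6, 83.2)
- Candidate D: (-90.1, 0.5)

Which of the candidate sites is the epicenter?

For each candidate, compare |candidate − station| to the reported distance:
Candidate A: residuals A 0.0, B 0.0, C 0.0 → max 0.0 km
Candidate B: residuals A 91.5, B 15.9, C 78.8 → max 91.5 km
Candidate C: residuals A 55.9, B 38.0, C 15.0 → max 55.9 km
Candidate D: residuals A 70.3, B 14.8, C 17.1 → max 70.3 km
Only Candidate A has all residuals ≈ 0.

Candidate A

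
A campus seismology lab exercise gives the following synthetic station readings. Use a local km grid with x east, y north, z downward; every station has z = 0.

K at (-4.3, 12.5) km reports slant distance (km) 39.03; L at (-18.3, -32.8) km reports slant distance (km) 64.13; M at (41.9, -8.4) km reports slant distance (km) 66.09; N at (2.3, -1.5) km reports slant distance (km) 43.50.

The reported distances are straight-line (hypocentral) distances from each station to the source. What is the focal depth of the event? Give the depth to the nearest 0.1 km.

z ≈ 38.8 km

Each station gives a sphere (x−x_i)² + (y−y_i)² + z² = d_i² (stations at z=0).
Subtracting the K sphere from L and M: z² cancels, leaving linear equations in x and y:
-28.0 x − 90.6 y = -1353.33
92.4 x − 41.8 y = -1193.12
Solving: x ≈ -5.400, y ≈ 16.606 km (keep extra digits for the depth step; rounded: -5.4, 16.6).
Then from the K sphere: z² = 39.03² − (x + 4.3)² − (y − 12.5)² with x = -5.400, y = 16.606, so z ≈ 38.798 ≈ 38.8 km.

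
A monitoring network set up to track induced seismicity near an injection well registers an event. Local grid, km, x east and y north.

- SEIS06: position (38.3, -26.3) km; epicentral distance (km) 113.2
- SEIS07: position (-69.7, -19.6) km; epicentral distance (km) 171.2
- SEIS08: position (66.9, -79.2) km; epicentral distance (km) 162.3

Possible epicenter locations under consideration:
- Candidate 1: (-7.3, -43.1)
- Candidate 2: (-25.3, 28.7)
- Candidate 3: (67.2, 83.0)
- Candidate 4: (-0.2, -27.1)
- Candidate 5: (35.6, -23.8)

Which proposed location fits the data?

For each candidate, compare |candidate − station| to the reported distance:
Candidate 1: residuals SEIS06 64.6, SEIS07 104.5, SEIS08 79.8 → max 104.5 km
Candidate 2: residuals SEIS06 29.1, SEIS07 105.6, SEIS08 20.4 → max 105.6 km
Candidate 3: residuals SEIS06 0.1, SEIS07 0.1, SEIS08 0.1 → max 0.1 km
Candidate 4: residuals SEIS06 74.7, SEIS07 101.3, SEIS08 77.3 → max 101.3 km
Candidate 5: residuals SEIS06 109.5, SEIS07 65.8, SEIS08 98.7 → max 109.5 km
Only Candidate 3 has all residuals ≈ 0.

Candidate 3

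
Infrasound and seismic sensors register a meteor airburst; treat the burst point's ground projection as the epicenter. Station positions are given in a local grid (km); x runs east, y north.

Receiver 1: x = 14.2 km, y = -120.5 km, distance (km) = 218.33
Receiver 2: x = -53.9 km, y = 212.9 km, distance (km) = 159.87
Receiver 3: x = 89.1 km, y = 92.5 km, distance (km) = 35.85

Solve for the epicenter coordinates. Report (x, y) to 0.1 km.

Circle about each station: (x − 14.2)² + (y + 120.5)² = 218.33²; (x + 53.9)² + (y − 212.9)² = 159.87²; (x − 89.1)² + (y − 92.5)² = 35.85².
Subtracting the Receiver 1 equation from the Receiver 2 and Receiver 3 equations removes the quadratic terms:
-136.2 x + 666.8 y = 55619.30
149.8 x + 426.0 y = 48155.94
Solving the 2×2 system: x ≈ 53.3, y ≈ 94.3 km.
Check against Receiver 1 (with the unrounded x, y): √((x − 14.2)²+(y + 120.5)²) = 218.33 ≈ 218.33 km. ✓

(53.3, 94.3)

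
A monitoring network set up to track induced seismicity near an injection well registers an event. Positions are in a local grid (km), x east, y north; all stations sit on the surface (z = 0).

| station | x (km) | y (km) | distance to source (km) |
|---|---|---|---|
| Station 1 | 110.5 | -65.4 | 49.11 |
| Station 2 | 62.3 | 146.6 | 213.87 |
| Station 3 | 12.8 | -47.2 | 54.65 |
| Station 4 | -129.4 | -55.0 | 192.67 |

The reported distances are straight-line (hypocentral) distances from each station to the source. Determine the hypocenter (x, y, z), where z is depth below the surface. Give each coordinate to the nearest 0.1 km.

Each station gives a sphere (x−x_i)² + (y−y_i)² + z² = d_i² (stations at z=0).
Subtracting the Station 1 sphere from Station 2 and Station 3: z² cancels, leaving linear equations in x and y:
-96.4 x + 424.0 y = -34443.14
-195.4 x + 36.4 y = -14670.56
Solving: x ≈ 62.598, y ≈ -67.002 km (keep extra digits for the depth step; rounded: 62.6, -67.0).
Then from the Station 1 sphere: z² = 49.11² − (x − 110.5)² − (y + 65.4)² with x = 62.598, y = -67.002, so z ≈ 10.706 ≈ 10.7 km.

x ≈ 62.6 km, y ≈ -67.0 km, depth ≈ 10.7 km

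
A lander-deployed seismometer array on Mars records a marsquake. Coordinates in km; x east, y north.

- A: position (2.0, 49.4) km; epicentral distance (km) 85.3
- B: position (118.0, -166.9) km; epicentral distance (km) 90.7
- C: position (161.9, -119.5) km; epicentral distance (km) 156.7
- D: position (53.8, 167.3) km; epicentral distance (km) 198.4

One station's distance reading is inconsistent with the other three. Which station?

Solve using three stations at a time. Using A, C, D (subtract circle equations pairwise → linear system) gives (x, y) ≈ (33.2, -30.1).
Distances from that point to each station vs reported:
  A: calculated 85.4 vs reported 85.3 → residual 0.1 km
  B: calculated 161.0 vs reported 90.7 → residual 70.3 km
  C: calculated 156.7 vs reported 156.7 → residual 0.0 km
  D: calculated 198.4 vs reported 198.4 → residual 0.0 km
A, C, D are mutually consistent (residuals ≈ 0); B is off by 70.3 km.

B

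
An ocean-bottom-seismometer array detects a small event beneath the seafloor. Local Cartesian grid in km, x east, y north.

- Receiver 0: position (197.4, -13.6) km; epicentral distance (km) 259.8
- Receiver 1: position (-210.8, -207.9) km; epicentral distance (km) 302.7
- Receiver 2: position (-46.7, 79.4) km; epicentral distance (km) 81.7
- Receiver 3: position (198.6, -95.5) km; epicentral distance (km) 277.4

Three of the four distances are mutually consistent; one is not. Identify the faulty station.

Solve using three stations at a time. Using Receiver 0, Receiver 2, Receiver 3 (subtract circle equations pairwise → linear system) gives (x, y) ≈ (-62.0, -0.6).
Distances from that point to each station vs reported:
  Receiver 0: calculated 259.7 vs reported 259.8 → residual 0.1 km
  Receiver 1: calculated 255.1 vs reported 302.7 → residual 47.6 km
  Receiver 2: calculated 81.5 vs reported 81.7 → residual 0.2 km
  Receiver 3: calculated 277.3 vs reported 277.4 → residual 0.1 km
Receiver 0, Receiver 2, Receiver 3 are mutually consistent (residuals ≈ 0); Receiver 1 is off by 47.6 km.

Receiver 1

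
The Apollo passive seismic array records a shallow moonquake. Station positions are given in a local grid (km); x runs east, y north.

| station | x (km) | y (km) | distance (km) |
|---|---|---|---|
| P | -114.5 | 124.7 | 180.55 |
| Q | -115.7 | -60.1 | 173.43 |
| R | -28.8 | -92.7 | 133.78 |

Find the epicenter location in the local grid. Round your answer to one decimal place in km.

Circle about each station: (x + 114.5)² + (y − 124.7)² = 180.55²; (x + 115.7)² + (y + 60.1)² = 173.43²; (x + 28.8)² + (y + 92.7)² = 133.78².
Subtracting the P equation from the Q and R equations removes the quadratic terms:
-2.4 x − 369.6 y = -9141.50
171.4 x − 434.8 y = -4536.40
Solving the 2×2 system: x ≈ 35.7, y ≈ 24.5 km.

x ≈ 35.7 km, y ≈ 24.5 km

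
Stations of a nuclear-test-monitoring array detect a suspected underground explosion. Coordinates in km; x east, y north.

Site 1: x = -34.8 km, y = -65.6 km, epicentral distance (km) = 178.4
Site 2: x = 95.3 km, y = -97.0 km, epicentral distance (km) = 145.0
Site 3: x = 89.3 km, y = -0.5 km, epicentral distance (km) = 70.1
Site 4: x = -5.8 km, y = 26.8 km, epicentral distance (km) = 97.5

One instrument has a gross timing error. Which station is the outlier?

Site 2

Solve using three stations at a time. Using Site 1, Site 3, Site 4 (subtract circle equations pairwise → linear system) gives (x, y) ≈ (82.0, 69.3).
Distances from that point to each station vs reported:
  Site 1: calculated 178.4 vs reported 178.4 → residual 0.0 km
  Site 2: calculated 166.8 vs reported 145.0 → residual 21.8 km
  Site 3: calculated 70.2 vs reported 70.1 → residual 0.1 km
  Site 4: calculated 97.5 vs reported 97.5 → residual 0.0 km
Site 1, Site 3, Site 4 are mutually consistent (residuals ≈ 0); Site 2 is off by 21.8 km.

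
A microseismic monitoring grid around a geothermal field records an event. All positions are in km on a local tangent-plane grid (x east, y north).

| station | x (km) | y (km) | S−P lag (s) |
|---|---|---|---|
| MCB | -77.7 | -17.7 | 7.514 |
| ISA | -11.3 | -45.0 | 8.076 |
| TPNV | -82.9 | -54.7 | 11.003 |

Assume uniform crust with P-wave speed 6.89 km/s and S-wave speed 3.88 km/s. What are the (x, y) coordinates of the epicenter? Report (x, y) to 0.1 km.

Distance from S−P lag: d = Δt · v_P v_S / (v_P − v_S) = Δt · (6.89·3.88)/(6.89−3.88) ≈ 8.8815·Δt.
So d_MCB = 66.74, d_ISA = 71.73, d_TPNV = 97.72 km.
Circle about each station: (x + 77.7)² + (y + 17.7)² = 66.74²; (x + 11.3)² + (y + 45.0)² = 71.73²; (x + 82.9)² + (y + 54.7)² = 97.72².
Subtracting pairs of circle equations eliminates x²+y² and gives linear equations (the radical axes):
132.8 x − 54.6 y = -4888.86
-10.4 x − 74.0 y = -1581.05
Solving the 2×2 system: x ≈ -26.5, y ≈ 25.1 km.

(-26.5, 25.1)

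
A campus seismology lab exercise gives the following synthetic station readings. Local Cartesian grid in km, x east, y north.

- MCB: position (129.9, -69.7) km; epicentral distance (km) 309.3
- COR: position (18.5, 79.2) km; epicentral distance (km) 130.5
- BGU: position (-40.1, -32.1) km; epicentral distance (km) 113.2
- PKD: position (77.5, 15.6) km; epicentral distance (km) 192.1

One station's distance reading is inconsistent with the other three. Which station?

MCB

Solve using three stations at a time. Using COR, BGU, PKD (subtract circle equations pairwise → linear system) gives (x, y) ≈ (-110.1, 56.9).
Distances from that point to each station vs reported:
  MCB: calculated 271.4 vs reported 309.3 → residual 37.9 km
  COR: calculated 130.6 vs reported 130.5 → residual 0.1 km
  BGU: calculated 113.3 vs reported 113.2 → residual 0.1 km
  PKD: calculated 192.1 vs reported 192.1 → residual 0.0 km
COR, BGU, PKD are mutually consistent (residuals ≈ 0); MCB is off by 37.9 km.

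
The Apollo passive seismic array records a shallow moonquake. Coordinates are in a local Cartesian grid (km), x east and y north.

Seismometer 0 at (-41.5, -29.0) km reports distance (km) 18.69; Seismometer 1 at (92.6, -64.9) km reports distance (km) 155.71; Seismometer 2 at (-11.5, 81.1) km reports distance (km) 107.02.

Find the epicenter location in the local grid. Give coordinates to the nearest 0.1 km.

(-55.4, -16.5)

Circle about each station: (x + 41.5)² + (y + 29.0)² = 18.69²; (x − 92.6)² + (y + 64.9)² = 155.71²; (x + 11.5)² + (y − 81.1)² = 107.02².
Subtracting pairs of circle equations eliminates x²+y² and gives linear equations (the radical axes):
268.2 x − 71.8 y = -13672.77
60.0 x + 220.2 y = -6957.75
Solving the 2×2 system: x ≈ -55.4, y ≈ -16.5 km.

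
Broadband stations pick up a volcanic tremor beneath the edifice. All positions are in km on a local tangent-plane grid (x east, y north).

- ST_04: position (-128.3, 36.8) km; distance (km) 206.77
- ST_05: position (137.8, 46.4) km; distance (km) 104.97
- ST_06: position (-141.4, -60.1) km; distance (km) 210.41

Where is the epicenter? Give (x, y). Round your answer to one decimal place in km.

67.0 km east, -31.1 km north

Circle about each station: (x + 128.3)² + (y − 36.8)² = 206.77²; (x − 137.8)² + (y − 46.4)² = 104.97²; (x + 141.4)² + (y + 60.1)² = 210.41².
Subtracting pairs of circle equations eliminates x²+y² and gives linear equations (the radical axes):
532.2 x + 19.2 y = 35061.80
-26.2 x − 193.8 y = 4272.30
Solving the 2×2 system: x ≈ 67.0, y ≈ -31.1 km.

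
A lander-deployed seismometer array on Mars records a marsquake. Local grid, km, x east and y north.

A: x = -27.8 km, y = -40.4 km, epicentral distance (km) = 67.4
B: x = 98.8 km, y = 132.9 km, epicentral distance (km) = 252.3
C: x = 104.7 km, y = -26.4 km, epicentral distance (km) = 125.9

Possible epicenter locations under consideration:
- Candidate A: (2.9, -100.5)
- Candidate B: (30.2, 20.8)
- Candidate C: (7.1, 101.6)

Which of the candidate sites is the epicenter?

For each candidate, compare |candidate − station| to the reported distance:
Candidate A: residuals A 0.1, B 0.0, C 0.0 → max 0.1 km
Candidate B: residuals A 16.9, B 120.9, C 37.7 → max 120.9 km
Candidate C: residuals A 78.8, B 155.4, C 35.1 → max 155.4 km
Only Candidate A has all residuals ≈ 0.

Candidate A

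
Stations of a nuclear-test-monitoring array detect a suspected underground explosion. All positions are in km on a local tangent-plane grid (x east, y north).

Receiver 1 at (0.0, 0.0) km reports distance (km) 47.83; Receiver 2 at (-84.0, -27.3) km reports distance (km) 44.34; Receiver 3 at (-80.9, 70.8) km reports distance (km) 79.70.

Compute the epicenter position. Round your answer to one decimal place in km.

(-47.8, -1.7)

Circle about each station: x² + y² = 47.83²; (x + 84.0)² + (y + 27.3)² = 44.34²; (x + 80.9)² + (y − 70.8)² = 79.70².
Subtracting the Receiver 1 equation from the Receiver 2 and Receiver 3 equations removes the quadratic terms:
-168.0 x − 54.6 y = 8122.96
-161.8 x + 141.6 y = 7493.07
Solving the 2×2 system: x ≈ -47.8, y ≈ -1.7 km.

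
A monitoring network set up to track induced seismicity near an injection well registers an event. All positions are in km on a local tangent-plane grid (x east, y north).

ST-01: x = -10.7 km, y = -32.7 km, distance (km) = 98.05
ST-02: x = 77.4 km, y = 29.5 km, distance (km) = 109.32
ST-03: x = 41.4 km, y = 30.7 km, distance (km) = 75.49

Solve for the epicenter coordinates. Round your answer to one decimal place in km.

-26.3 km east, 64.1 km north

Circle about each station: (x + 10.7)² + (y + 32.7)² = 98.05²; (x − 77.4)² + (y − 29.5)² = 109.32²; (x − 41.4)² + (y − 30.7)² = 75.49².
Subtracting pairs of circle equations eliminates x²+y² and gives linear equations (the radical axes):
176.2 x + 124.4 y = 3340.17
104.2 x + 126.8 y = 5387.73
Solving the 2×2 system: x ≈ -26.3, y ≈ 64.1 km.
Check against ST-01 (with the unrounded x, y): √((x + 10.7)²+(y + 32.7)²) = 98.05 ≈ 98.05 km. ✓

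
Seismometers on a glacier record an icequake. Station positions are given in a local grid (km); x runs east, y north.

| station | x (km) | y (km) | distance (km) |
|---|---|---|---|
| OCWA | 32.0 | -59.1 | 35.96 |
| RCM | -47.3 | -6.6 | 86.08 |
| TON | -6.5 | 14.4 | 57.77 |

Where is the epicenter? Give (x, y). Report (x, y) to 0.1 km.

x ≈ 37.1 km, y ≈ -23.5 km

Circle about each station: (x − 32.0)² + (y + 59.1)² = 35.96²; (x + 47.3)² + (y + 6.6)² = 86.08²; (x + 6.5)² + (y − 14.4)² = 57.77².
Subtracting pairs of circle equations eliminates x²+y² and gives linear equations (the radical axes):
-158.6 x + 105.0 y = -8352.60
-77.0 x + 147.0 y = -6311.45
Solving the 2×2 system: x ≈ 37.1, y ≈ -23.5 km.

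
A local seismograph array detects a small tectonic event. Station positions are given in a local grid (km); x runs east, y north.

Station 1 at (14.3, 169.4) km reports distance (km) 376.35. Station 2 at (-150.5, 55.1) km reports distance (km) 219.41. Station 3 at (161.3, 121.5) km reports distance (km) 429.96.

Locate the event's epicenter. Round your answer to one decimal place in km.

Circle about each station: (x − 14.3)² + (y − 169.4)² = 376.35²; (x + 150.5)² + (y − 55.1)² = 219.41²; (x − 161.3)² + (y − 121.5)² = 429.96².
Subtracting the Station 1 equation from the Station 2 and Station 3 equations removes the quadratic terms:
-329.6 x − 228.6 y = 90283.98
294.0 x − 95.8 y = -31347.19
Solving the 2×2 system: x ≈ -160.1, y ≈ -164.1 km.

-160.1 km east, -164.1 km north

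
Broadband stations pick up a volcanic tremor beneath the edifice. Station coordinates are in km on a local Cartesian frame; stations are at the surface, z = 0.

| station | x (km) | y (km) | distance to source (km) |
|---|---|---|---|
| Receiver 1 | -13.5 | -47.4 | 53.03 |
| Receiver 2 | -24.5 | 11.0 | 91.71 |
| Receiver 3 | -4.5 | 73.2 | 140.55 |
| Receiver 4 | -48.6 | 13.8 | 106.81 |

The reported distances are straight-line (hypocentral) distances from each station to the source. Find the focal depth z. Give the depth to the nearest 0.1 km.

z ≈ 41.5 km

Each station gives a sphere (x−x_i)² + (y−y_i)² + z² = d_i² (stations at z=0).
Subtracting the Receiver 1 sphere from Receiver 2 and Receiver 3: z² cancels, leaving linear equations in x and y:
-22.0 x + 116.8 y = -7306.30
18.0 x + 241.2 y = -13992.64
Solving: x ≈ 17.269, y ≈ -59.301 km (keep extra digits for the depth step; rounded: 17.3, -59.3).
Then from the Receiver 1 sphere: z² = 53.03² − (x + 13.5)² − (y + 47.4)² with x = 17.269, y = -59.301, so z ≈ 41.519 ≈ 41.5 km.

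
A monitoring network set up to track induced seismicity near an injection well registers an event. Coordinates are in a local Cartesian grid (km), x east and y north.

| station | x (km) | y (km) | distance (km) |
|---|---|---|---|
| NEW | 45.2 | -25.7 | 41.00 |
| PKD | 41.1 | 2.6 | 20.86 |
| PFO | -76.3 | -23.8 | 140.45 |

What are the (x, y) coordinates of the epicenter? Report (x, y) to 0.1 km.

Circle about each station: (x − 45.2)² + (y + 25.7)² = 41.00²; (x − 41.1)² + (y − 2.6)² = 20.86²; (x + 76.3)² + (y + 23.8)² = 140.45².
Subtracting the NEW equation from the PKD and PFO equations removes the quadratic terms:
-8.2 x + 56.6 y = 238.30
-243.0 x + 3.8 y = -14360.60
Solving the 2×2 system: x ≈ 59.3, y ≈ 12.8 km.

59.3 km east, 12.8 km north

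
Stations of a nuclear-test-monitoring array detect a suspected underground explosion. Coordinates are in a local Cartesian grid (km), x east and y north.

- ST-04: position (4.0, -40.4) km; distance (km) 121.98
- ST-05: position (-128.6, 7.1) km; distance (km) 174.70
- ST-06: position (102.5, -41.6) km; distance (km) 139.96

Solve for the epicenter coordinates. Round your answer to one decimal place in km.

30.8 km east, 78.6 km north

Circle about each station: (x − 4.0)² + (y + 40.4)² = 121.98²; (x + 128.6)² + (y − 7.1)² = 174.70²; (x − 102.5)² + (y + 41.6)² = 139.96².
Subtracting the ST-04 equation from the ST-05 and ST-06 equations removes the quadratic terms:
-265.2 x + 95.0 y = -700.76
197.0 x − 2.4 y = 5878.97
Solving the 2×2 system: x ≈ 30.8, y ≈ 78.6 km.
Check against ST-04 (with the unrounded x, y): √((x − 4.0)²+(y + 40.4)²) = 121.98 ≈ 121.98 km. ✓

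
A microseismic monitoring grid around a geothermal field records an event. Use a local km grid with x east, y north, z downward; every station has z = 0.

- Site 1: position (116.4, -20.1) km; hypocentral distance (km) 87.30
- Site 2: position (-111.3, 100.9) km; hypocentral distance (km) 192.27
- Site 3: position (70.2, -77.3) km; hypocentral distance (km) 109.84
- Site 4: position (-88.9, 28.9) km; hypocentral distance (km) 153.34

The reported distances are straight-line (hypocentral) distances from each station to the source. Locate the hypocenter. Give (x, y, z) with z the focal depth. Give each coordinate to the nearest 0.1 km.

Each station gives a sphere (x−x_i)² + (y−y_i)² + z² = d_i² (stations at z=0).
Subtracting the Site 1 sphere from Site 2 and Site 3: z² cancels, leaving linear equations in x and y:
-455.4 x + 242.0 y = -20730.93
-92.4 x − 114.4 y = -7493.18
Solving: x ≈ 56.205, y ≈ 20.103 km (keep extra digits for the depth step; rounded: 56.2, 20.1).
Then from the Site 1 sphere: z² = 87.30² − (x − 116.4)² − (y + 20.1)² with x = 56.205, y = 20.103, so z ≈ 48.801 ≈ 48.8 km.

(56.2, 20.1, 48.8)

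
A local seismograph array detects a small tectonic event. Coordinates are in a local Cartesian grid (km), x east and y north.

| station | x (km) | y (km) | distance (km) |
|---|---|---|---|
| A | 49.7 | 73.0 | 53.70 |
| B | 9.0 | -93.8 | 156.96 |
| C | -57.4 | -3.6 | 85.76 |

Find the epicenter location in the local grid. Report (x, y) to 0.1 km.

Circle about each station: (x − 49.7)² + (y − 73.0)² = 53.70²; (x − 9.0)² + (y + 93.8)² = 156.96²; (x + 57.4)² + (y + 3.6)² = 85.76².
Subtracting the A equation from the B and C equations removes the quadratic terms:
-81.4 x − 333.6 y = -20672.40
-214.2 x − 153.2 y = -8962.46
Solving the 2×2 system: x ≈ -3.0, y ≈ 62.7 km.
Check against A (with the unrounded x, y): √((x − 49.7)²+(y − 73.0)²) = 53.70 ≈ 53.70 km. ✓

-3.0 km east, 62.7 km north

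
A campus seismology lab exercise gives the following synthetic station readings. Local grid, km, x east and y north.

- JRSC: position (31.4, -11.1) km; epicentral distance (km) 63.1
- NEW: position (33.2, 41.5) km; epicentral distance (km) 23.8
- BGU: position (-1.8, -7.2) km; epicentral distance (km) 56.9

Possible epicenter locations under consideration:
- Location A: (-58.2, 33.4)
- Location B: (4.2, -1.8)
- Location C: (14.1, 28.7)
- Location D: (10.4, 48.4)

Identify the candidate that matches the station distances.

For each candidate, compare |candidate − station| to the reported distance:
Location A: residuals JRSC 36.9, NEW 68.0, BGU 12.6 → max 68.0 km
Location B: residuals JRSC 34.4, NEW 28.3, BGU 48.8 → max 48.8 km
Location C: residuals JRSC 19.7, NEW 0.8, BGU 17.6 → max 19.7 km
Location D: residuals JRSC 0.0, NEW 0.0, BGU 0.0 → max 0.0 km
Only Location D has all residuals ≈ 0.

Location D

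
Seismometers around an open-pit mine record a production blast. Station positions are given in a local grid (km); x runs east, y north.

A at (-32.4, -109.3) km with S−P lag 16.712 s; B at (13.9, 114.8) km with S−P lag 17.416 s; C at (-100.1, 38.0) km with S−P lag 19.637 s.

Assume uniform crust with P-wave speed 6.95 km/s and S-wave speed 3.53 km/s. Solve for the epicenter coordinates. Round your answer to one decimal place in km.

Distance from S−P lag: d = Δt · v_P v_S / (v_P − v_S) = Δt · (6.95·3.53)/(6.95−3.53) ≈ 7.1735·Δt.
So d_A = 119.88, d_B = 124.93, d_C = 140.87 km.
Circle about each station: (x + 32.4)² + (y + 109.3)² = 119.88²; (x − 13.9)² + (y − 114.8)² = 124.93²; (x + 100.1)² + (y − 38.0)² = 140.87².
Subtracting pairs of circle equations eliminates x²+y² and gives linear equations (the radical axes):
92.6 x + 448.2 y = -860.29
-135.4 x + 294.6 y = -7005.38
Solving the 2×2 system: x ≈ 32.8, y ≈ -8.7 km.

(32.8, -8.7)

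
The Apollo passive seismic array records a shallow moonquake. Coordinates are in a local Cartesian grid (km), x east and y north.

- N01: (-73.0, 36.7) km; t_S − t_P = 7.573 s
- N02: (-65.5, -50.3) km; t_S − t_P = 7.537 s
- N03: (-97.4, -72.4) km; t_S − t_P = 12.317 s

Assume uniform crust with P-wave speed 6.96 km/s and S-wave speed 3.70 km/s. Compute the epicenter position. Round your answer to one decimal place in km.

Distance from S−P lag: d = Δt · v_P v_S / (v_P − v_S) = Δt · (6.96·3.70)/(6.96−3.70) ≈ 7.8994·Δt.
So d_N01 = 59.82, d_N02 = 59.54, d_N03 = 97.30 km.
Circle about each station: (x + 73.0)² + (y − 36.7)² = 59.82²; (x + 65.5)² + (y + 50.3)² = 59.54²; (x + 97.4)² + (y + 72.4)² = 97.30².
Subtracting the N01 equation from the N02 and N03 equations removes the quadratic terms:
15.0 x − 174.0 y = 177.87
-48.8 x − 218.2 y = 2163.77
Solving the 2×2 system: x ≈ -28.7, y ≈ -3.5 km.

-28.7 km east, -3.5 km north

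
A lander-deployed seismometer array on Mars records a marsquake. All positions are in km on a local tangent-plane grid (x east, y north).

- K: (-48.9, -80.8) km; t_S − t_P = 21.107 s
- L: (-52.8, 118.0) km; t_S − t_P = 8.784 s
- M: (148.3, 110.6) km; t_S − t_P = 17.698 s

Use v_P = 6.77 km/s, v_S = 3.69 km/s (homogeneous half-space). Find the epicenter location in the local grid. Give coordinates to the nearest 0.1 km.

7.9 km east, 80.7 km north

Distance from S−P lag: d = Δt · v_P v_S / (v_P − v_S) = Δt · (6.77·3.69)/(6.77−3.69) ≈ 8.1108·Δt.
So d_K = 171.19, d_L = 71.25, d_M = 143.55 km.
Circle about each station: (x + 48.9)² + (y + 80.8)² = 171.19²; (x + 52.8)² + (y − 118.0)² = 71.25²; (x − 148.3)² + (y − 110.6)² = 143.55².
Subtracting pairs of circle equations eliminates x²+y² and gives linear equations (the radical axes):
-7.8 x + 397.6 y = 32021.44
394.4 x + 382.8 y = 34004.81
Solving the 2×2 system: x ≈ 7.9, y ≈ 80.7 km.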